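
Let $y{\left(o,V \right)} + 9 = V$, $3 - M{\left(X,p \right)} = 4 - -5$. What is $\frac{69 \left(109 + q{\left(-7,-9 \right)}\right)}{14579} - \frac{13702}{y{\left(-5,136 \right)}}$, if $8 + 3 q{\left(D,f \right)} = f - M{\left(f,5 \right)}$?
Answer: $- \frac{198838422}{1851533} \approx -107.39$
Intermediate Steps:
$M{\left(X,p \right)} = -6$ ($M{\left(X,p \right)} = 3 - \left(4 - -5\right) = 3 - \left(4 + 5\right) = 3 - 9 = -6$)
$y{\left(o,V \right)} = -9 + V$
$q{\left(D,f \right)} = - \frac{2}{3} + \frac{f}{3}$ ($q{\left(D,f \right)} = - \frac{8}{3} + \frac{f - -6}{3} = - \frac{8}{3} + \frac{f + 6}{3} = - \frac{8}{3} + \frac{6 + f}{3} = - \frac{8}{3} + \left(2 + \frac{f}{3}\right) = - \frac{2}{3} + \frac{f}{3}$)
$\frac{69 \left(109 + q{\left(-7,-9 \right)}\right)}{14579} - \frac{13702}{y{\left(-5,136 \right)}} = \frac{69 \left(109 + \left(- \frac{2}{3} + \frac{1}{3} \left(-9\right)\right)\right)}{14579} - \frac{13702}{-9 + 136} = 69 \left(109 - \frac{11}{3}\right) \frac{1}{14579} - \frac{13702}{127} = 69 \cdot \frac{316}{3} \cdot \frac{1}{14579} - \frac{13702}{127} = 7268 \cdot \frac{1}{14579} - \frac{13702}{127} = \frac{7268}{14579} - \frac{13702}{127} = - \frac{198838422}{1851533}$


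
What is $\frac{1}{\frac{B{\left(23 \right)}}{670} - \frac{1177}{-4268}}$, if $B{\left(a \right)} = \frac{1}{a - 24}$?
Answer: $\frac{129980}{35651} \approx 3.6459$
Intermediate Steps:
$B{\left(a \right)} = \frac{1}{-24 + a}$
$\frac{1}{\frac{B{\left(23 \right)}}{670} - \frac{1177}{-4268}} = \frac{1}{\frac{1}{\left(-24 + 23\right) 670} - \frac{1177}{-4268}} = \frac{1}{\frac{1}{-1} \cdot \frac{1}{670} - - \frac{107}{388}} = \frac{1}{\left(-1\right) \frac{1}{670} + \frac{107}{388}} = \frac{1}{- \frac{1}{670} + \frac{107}{388}} = \frac{1}{\frac{35651}{129980}} = \frac{129980}{35651}$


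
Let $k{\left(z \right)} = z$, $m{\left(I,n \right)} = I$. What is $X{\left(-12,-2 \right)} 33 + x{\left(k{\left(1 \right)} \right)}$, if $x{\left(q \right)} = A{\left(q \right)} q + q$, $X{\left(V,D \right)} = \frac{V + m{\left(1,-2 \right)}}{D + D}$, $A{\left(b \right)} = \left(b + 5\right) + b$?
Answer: $\frac{395}{4} \approx 98.75$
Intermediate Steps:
$A{\left(b \right)} = 5 + 2 b$ ($A{\left(b \right)} = \left(5 + b\right) + b = 5 + 2 b$)
$X{\left(V,D \right)} = \frac{1 + V}{2 D}$ ($X{\left(V,D \right)} = \frac{V + 1}{D + D} = \frac{1 + V}{2 D}$)
$x{\left(q \right)} = q + q \left(5 + 2 q\right)$ ($x{\left(q \right)} = \left(5 + 2 q\right) q + q = q \left(5 + 2 q\right) + q = q + q \left(5 + 2 q\right)$)
$X{\left(-12,-2 \right)} 33 + x{\left(k{\left(1 \right)} \right)} = \frac{1 - 12}{2 \left(-2\right)} 33 + 2 \cdot 1 \left(3 + 1\right) = \frac{1}{2} \left(- \frac{1}{2}\right) \left(-11\right) 33 + 2 \cdot 1 \cdot 4 = \frac{11}{4} \cdot 33 + 8 = \frac{363}{4} + 8 = \frac{395}{4}$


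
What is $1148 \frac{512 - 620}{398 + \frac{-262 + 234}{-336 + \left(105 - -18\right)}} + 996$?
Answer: $\frac{29027100}{42401} \approx 684.58$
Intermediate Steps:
$1148 \frac{512 - 620}{398 + \frac{-262 + 234}{-336 + \left(105 - -18\right)}} + 996 = 1148 \left(- \frac{108}{398 - \frac{28}{-336 + \left(105 + 18\right)}}\right) + 996 = 1148 \left(- \frac{108}{398 - \frac{28}{-336 + 123}}\right) + 996 = 1148 \left(- \frac{108}{398 - \frac{28}{-213}}\right) + 996 = 1148 \left(- \frac{108}{398 - - \frac{28}{213}}\right) + 996 = 1148 \left(- \frac{108}{398 + \frac{28}{213}}\right) + 996 = 1148 \left(- \frac{108}{\frac{84802}{213}}\right) + 996 = 1148 \left(\left(-108\right) \frac{213}{84802}\right) + 996 = 1148 \left(- \frac{11502}{42401}\right) + 996 = - \frac{13204296}{42401} + 996 = \frac{29027100}{42401}$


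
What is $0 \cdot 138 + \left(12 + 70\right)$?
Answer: $82$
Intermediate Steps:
$0 \cdot 138 + \left(12 + 70\right) = 0 + 82 = 82$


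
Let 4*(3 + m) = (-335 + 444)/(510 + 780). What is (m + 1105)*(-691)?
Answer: -3929322439/5160 ≈ -7.6150e+5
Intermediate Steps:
m = -15371/5160 (m = -3 + ((-335 + 444)/(510 + 780))/4 = -3 + (109/1290)/4 = -3 + (109*(1/1290))/4 = -3 + (1/4)*(109/1290) = -3 + 109/5160 = -15371/5160 ≈ -2.9789)
(m + 1105)*(-691) = (-15371/5160 + 1105)*(-691) = (5686429/5160)*(-691) = -3929322439/5160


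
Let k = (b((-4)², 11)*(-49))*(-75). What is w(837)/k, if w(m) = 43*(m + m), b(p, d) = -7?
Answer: -23994/8575 ≈ -2.7981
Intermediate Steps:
w(m) = 86*m (w(m) = 43*(2*m) = 86*m)
k = -25725 (k = -7*(-49)*(-75) = 343*(-75) = -25725)
w(837)/k = (86*837)/(-25725) = 71982*(-1/25725) = -23994/8575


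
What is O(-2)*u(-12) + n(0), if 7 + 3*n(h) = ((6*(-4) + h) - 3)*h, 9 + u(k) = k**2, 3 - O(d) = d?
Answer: 2018/3 ≈ 672.67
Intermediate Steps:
O(d) = 3 - d
u(k) = -9 + k**2
n(h) = -7/3 + h*(-27 + h)/3 (n(h) = -7/3 + (((6*(-4) + h) - 3)*h)/3 = -7/3 + (((-24 + h) - 3)*h)/3 = -7/3 + ((-27 + h)*h)/3 = -7/3 + (h*(-27 + h))/3 = -7/3 + h*(-27 + h)/3)
O(-2)*u(-12) + n(0) = (3 - 1*(-2))*(-9 + (-12)**2) + (-7/3 - 9*0 + (1/3)*0**2) = (3 + 2)*(-9 + 144) + (-7/3 + 0 + (1/3)*0) = 5*135 + (-7/3 + 0 + 0) = 675 - 7/3 = 2018/3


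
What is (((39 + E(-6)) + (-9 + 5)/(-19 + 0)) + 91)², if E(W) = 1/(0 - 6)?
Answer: 219780625/12996 ≈ 16911.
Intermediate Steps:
E(W) = -⅙ (E(W) = 1/(-6) = -⅙)
(((39 + E(-6)) + (-9 + 5)/(-19 + 0)) + 91)² = (((39 - ⅙) + (-9 + 5)/(-19 + 0)) + 91)² = ((233/6 - 4/(-19)) + 91)² = ((233/6 - 4*(-1/19)) + 91)² = ((233/6 + 4/19) + 91)² = (4451/114 + 91)² = (14825/114)² = 219780625/12996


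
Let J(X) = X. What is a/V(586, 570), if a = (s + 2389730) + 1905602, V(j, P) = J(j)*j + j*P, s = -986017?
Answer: 3309315/677416 ≈ 4.8852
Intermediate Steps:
V(j, P) = j² + P*j (V(j, P) = j*j + j*P = j² + P*j)
a = 3309315 (a = (-986017 + 2389730) + 1905602 = 1403713 + 1905602 = 3309315)
a/V(586, 570) = 3309315/((586*(570 + 586))) = 3309315/((586*1156)) = 3309315/677416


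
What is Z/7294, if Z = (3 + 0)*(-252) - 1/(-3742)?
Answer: -2828951/27294148 ≈ -0.10365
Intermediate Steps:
Z = -2828951/3742 (Z = 3*(-252) - 1*(-1/3742) = -756 + 1/3742 = -2828951/3742 ≈ -756.00)
Z/7294 = -2828951/3742/7294 = -2828951/3742*1/7294 = -2828951/27294148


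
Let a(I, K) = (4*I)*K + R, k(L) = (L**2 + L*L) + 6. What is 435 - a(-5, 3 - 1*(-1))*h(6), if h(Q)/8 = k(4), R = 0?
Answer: 24755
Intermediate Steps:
k(L) = 6 + 2*L**2 (k(L) = (L**2 + L**2) + 6 = 2*L**2 + 6 = 6 + 2*L**2)
h(Q) = 304 (h(Q) = 8*(6 + 2*4**2) = 8*(6 + 2*16) = 8*(6 + 32) = 8*38 = 304)
a(I, K) = 4*I*K (a(I, K) = (4*I)*K + 0 = 4*I*K + 0 = 4*I*K)
435 - a(-5, 3 - 1*(-1))*h(6) = 435 - 4*(-5)*(3 - 1*(-1))*304 = 435 - 4*(-5)*(3 + 1)*304 = 435 - 4*(-5)*4*304 = 435 - (-80)*304 = 435 - 1*(-24320) = 435 + 24320 = 24755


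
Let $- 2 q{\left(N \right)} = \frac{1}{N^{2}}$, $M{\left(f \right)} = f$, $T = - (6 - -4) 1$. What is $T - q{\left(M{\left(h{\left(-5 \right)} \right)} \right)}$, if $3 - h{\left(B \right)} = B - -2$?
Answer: $- \frac{719}{72} \approx -9.9861$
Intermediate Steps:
$h{\left(B \right)} = 1 - B$ ($h{\left(B \right)} = 3 - \left(B - -2\right) = 3 - \left(B + 2\right) = 3 - \left(2 + B\right) = 1 - B$)
$T = -10$ ($T = - (6 + 4) 1 = \left(-1\right) 10 \cdot 1 = \left(-10\right) 1 = -10$)
$q{\left(N \right)} = - \frac{1}{2 N^{2}}$
$T - q{\left(M{\left(h{\left(-5 \right)} \right)} \right)} = -10 - - \frac{1}{2 \left(1 - -5\right)^{2}} = -10 - - \frac{1}{2 \left(1 + 5\right)^{2}} = -10 - - \frac{1}{2 \cdot 36} = -10 - \left(- \frac{1}{2}\right) \frac{1}{36} = -10 - - \frac{1}{72} = -10 + \frac{1}{72} = - \frac{719}{72}$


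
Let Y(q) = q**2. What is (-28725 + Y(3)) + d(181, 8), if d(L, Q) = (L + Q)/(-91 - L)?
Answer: -7810941/272 ≈ -28717.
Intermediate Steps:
d(L, Q) = (L + Q)/(-91 - L)
(-28725 + Y(3)) + d(181, 8) = (-28725 + 3**2) + (-1*181 - 1*8)/(91 + 181) = (-28725 + 9) + (-181 - 8)/272 = -28716 + (1/272)*(-189) = -28716 - 189/272 = -7810941/272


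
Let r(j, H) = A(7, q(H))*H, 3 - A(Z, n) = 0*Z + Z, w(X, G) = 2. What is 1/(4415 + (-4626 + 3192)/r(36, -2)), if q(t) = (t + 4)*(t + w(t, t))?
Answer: 4/16943 ≈ 0.00023609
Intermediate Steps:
q(t) = (2 + t)*(4 + t) (q(t) = (t + 4)*(t + 2) = (4 + t)*(2 + t) = (2 + t)*(4 + t))
A(Z, n) = 3 - Z (A(Z, n) = 3 - (0*Z + Z) = 3 - (0 + Z) = 3 - Z)
r(j, H) = -4*H (r(j, H) = (3 - 1*7)*H = (3 - 7)*H = -4*H)
1/(4415 + (-4626 + 3192)/r(36, -2)) = 1/(4415 + (-4626 + 3192)/((-4*(-2)))) = 1/(4415 - 1434/8) = 1/(4415 - 1434*⅛) = 1/(4415 - 717/4) = 1/(16943/4) = 4/16943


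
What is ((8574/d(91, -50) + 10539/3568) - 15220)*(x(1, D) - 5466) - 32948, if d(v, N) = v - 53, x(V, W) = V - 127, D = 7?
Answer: 710113088765/8474 ≈ 8.3799e+7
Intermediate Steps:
x(V, W) = -127 + V
d(v, N) = -53 + v
((8574/d(91, -50) + 10539/3568) - 15220)*(x(1, D) - 5466) - 32948 = ((8574/(-53 + 91) + 10539/3568) - 15220)*((-127 + 1) - 5466) - 32948 = ((8574/38 + 10539*(1/3568)) - 15220)*(-126 - 5466) - 32948 = ((8574*(1/38) + 10539/3568) - 15220)*(-5592) - 32948 = ((4287/19 + 10539/3568) - 15220)*(-5592) - 32948 = (15496257/67792 - 15220)*(-5592) - 32948 = -1016297983/67792*(-5592) - 32948 = 710392290117/8474 - 32948 = 710113088765/8474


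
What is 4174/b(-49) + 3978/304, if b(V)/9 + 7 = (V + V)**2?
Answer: 172430345/13128696 ≈ 13.134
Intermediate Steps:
b(V) = -63 + 36*V**2 (b(V) = -63 + 9*(V + V)**2 = -63 + 9*(2*V)**2 = -63 + 9*(4*V**2) = -63 + 36*V**2)
4174/b(-49) + 3978/304 = 4174/(-63 + 36*(-49)**2) + 3978/304 = 4174/(-63 + 36*2401) + 3978*(1/304) = 4174/(-63 + 86436) + 1989/152 = 4174/86373 + 1989/152 = 172430345/13128696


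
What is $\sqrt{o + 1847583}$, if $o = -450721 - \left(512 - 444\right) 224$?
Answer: $\sqrt{1381630} \approx 1175.4$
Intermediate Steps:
$o = -465953$ ($o = -450721 - 68 \cdot 224 = -450721 - 15232 = -465953$)
$\sqrt{o + 1847583} = \sqrt{-465953 + 1847583} = \sqrt{1381630}$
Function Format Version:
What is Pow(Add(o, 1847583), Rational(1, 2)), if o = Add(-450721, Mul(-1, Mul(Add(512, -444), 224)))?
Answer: Pow(1381630, Rational(1, 2)) ≈ 1175.4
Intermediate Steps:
o = -465953 (o = Add(-450721, Mul(-1, Mul(68, 224))) = Add(-450721, Mul(-1, 15232)) = Add(-450721, -15232) = -465953)
Pow(Add(o, 1847583), Rational(1, 2)) = Pow(Add(-465953, 1847583), Rational(1, 2)) = Pow(1381630, Rational(1, 2))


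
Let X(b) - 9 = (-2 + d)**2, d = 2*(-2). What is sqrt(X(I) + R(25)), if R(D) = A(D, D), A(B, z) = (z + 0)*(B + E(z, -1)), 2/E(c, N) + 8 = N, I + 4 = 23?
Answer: 2*sqrt(1495)/3 ≈ 25.777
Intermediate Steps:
d = -4
I = 19 (I = -4 + 23 = 19)
E(c, N) = 2/(-8 + N)
A(B, z) = z*(-2/9 + B) (A(B, z) = (z + 0)*(B + 2/(-8 - 1)) = z*(B + 2/(-9)) = z*(B + 2*(-1/9)) = z*(B - 2/9) = z*(-2/9 + B))
X(b) = 45 (X(b) = 9 + (-2 - 4)**2 = 9 + (-6)**2 = 9 + 36 = 45)
R(D) = D*(-2 + 9*D)/9
sqrt(X(I) + R(25)) = sqrt(45 + (1/9)*25*(-2 + 9*25)) = sqrt(45 + (1/9)*25*(-2 + 225)) = sqrt(45 + (1/9)*25*223) = sqrt(45 + 5575/9) = sqrt(5980/9) = 2*sqrt(1495)/3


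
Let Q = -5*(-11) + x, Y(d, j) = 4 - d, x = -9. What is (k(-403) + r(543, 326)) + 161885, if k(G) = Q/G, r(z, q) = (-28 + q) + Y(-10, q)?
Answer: 65365345/403 ≈ 1.6220e+5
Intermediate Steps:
Q = 46 (Q = -5*(-11) - 9 = 55 - 9 = 46)
r(z, q) = -14 + q (r(z, q) = (-28 + q) + (4 - 1*(-10)) = (-28 + q) + (4 + 10) = (-28 + q) + 14 = -14 + q)
k(G) = 46/G
(k(-403) + r(543, 326)) + 161885 = (46/(-403) + (-14 + 326)) + 161885 = (46*(-1/403) + 312) + 161885 = (-46/403 + 312) + 161885 = 125690/403 + 161885 = 65365345/403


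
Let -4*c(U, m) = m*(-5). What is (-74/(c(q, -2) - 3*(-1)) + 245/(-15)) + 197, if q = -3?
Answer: 98/3 ≈ 32.667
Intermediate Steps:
c(U, m) = 5*m/4 (c(U, m) = -m*(-5)/4 = -(-5)*m/4 = 5*m/4)
(-74/(c(q, -2) - 3*(-1)) + 245/(-15)) + 197 = (-74/((5/4)*(-2) - 3*(-1)) + 245/(-15)) + 197 = (-74/(-5/2 + 3) + 245*(-1/15)) + 197 = (-74/1/2 - 49/3) + 197 = (-74*2 - 49/3) + 197 = (-148 - 49/3) + 197 = -493/3 + 197 = 98/3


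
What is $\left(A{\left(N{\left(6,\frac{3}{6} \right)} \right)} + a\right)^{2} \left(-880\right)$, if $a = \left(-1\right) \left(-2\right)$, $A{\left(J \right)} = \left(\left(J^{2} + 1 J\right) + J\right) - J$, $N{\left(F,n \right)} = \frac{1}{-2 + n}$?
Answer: $- \frac{225280}{81} \approx -2781.2$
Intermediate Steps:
$A{\left(J \right)} = J + J^{2}$ ($A{\left(J \right)} = \left(\left(J^{2} + J\right) + J\right) - J = \left(\left(J + J^{2}\right) + J\right) - J = \left(J^{2} + 2 J\right) - J = J + J^{2}$)
$a = 2$
$\left(A{\left(N{\left(6,\frac{3}{6} \right)} \right)} + a\right)^{2} \left(-880\right) = \left(\frac{1 + \frac{1}{-2 + \frac{3}{6}}}{-2 + \frac{3}{6}} + 2\right)^{2} \left(-880\right) = \left(\frac{1 + \frac{1}{-2 + 3 \cdot \frac{1}{6}}}{-2 + 3 \cdot \frac{1}{6}} + 2\right)^{2} \left(-880\right) = \left(\frac{1 + \frac{1}{-2 + \frac{1}{2}}}{-2 + \frac{1}{2}} + 2\right)^{2} \left(-880\right) = \left(\frac{1 + \frac{1}{- \frac{3}{2}}}{- \frac{3}{2}} + 2\right)^{2} \left(-880\right) = \left(- \frac{2 \left(1 - \frac{2}{3}\right)}{3} + 2\right)^{2} \left(-880\right) = \left(\left(- \frac{2}{3}\right) \frac{1}{3} + 2\right)^{2} \left(-880\right) = \left(- \frac{2}{9} + 2\right)^{2} \left(-880\right) = \left(\frac{16}{9}\right)^{2} \left(-880\right) = \frac{256}{81} \left(-880\right) = - \frac{225280}{81}$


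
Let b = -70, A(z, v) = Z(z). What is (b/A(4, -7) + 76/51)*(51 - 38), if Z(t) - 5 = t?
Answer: -12506/153 ≈ -81.739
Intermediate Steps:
Z(t) = 5 + t
A(z, v) = 5 + z
(b/A(4, -7) + 76/51)*(51 - 38) = (-70/(5 + 4) + 76/51)*(51 - 38) = (-70/9 + 76*(1/51))*13 = (-70*1/9 + 76/51)*13 = (-70/9 + 76/51)*13 = -962/153*13 = -12506/153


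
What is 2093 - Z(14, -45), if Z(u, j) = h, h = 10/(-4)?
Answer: 4191/2 ≈ 2095.5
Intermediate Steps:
h = -5/2 (h = 10*(-¼) = -5/2 ≈ -2.5000)
Z(u, j) = -5/2
2093 - Z(14, -45) = 2093 - 1*(-5/2) = 2093 + 5/2 = 4191/2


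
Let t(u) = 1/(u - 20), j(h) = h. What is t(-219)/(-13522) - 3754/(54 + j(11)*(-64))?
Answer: 6066010091/1050321350 ≈ 5.7754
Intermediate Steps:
t(u) = 1/(-20 + u)
t(-219)/(-13522) - 3754/(54 + j(11)*(-64)) = 1/(-20 - 219*(-13522)) - 3754/(54 + 11*(-64)) = -1/13522/(-239) - 3754/(54 - 704) = -1/239*(-1/13522) - 3754/(-650) = 1/3231758 - 3754*(-1/650) = 1/3231758 + 1877/325 = 6066010091/1050321350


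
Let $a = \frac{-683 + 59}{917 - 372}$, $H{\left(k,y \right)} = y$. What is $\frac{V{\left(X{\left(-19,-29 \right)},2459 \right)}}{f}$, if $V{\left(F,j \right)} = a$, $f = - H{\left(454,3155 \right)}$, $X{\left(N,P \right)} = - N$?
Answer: $\frac{624}{1719475} \approx 0.0003629$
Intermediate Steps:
$f = -3155$ ($f = \left(-1\right) 3155 = -3155$)
$a = - \frac{624}{545} \approx -1.145$
$V{\left(F,j \right)} = - \frac{624}{545}$
$\frac{V{\left(X{\left(-19,-29 \right)},2459 \right)}}{f} = - \frac{624}{545 \left(-3155\right)} = \left(- \frac{624}{545}\right) \left(- \frac{1}{3155}\right) = \frac{624}{1719475}$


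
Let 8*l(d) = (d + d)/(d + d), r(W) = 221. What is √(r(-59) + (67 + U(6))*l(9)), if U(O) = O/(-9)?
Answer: √33018/12 ≈ 15.142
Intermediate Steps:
U(O) = -O/9 (U(O) = O*(-⅑) = -O/9)
l(d) = ⅛ (l(d) = ((d + d)/(d + d))/8 = ((2*d)/((2*d)))/8 = ((2*d)*(1/(2*d)))/8 = (⅛)*1 = ⅛)
√(r(-59) + (67 + U(6))*l(9)) = √(221 + (67 - ⅑*6)*(⅛)) = √(221 + (67 - ⅔)*(⅛)) = √(221 + (199/3)*(⅛)) = √(221 + 199/24) = √(5503/24) = √33018/12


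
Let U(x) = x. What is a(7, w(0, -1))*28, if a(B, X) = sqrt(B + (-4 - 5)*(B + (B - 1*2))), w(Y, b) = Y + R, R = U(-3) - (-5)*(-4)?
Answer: 28*I*sqrt(101) ≈ 281.4*I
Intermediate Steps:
R = -23 (R = -3 - (-5)*(-4) = -3 - 1*20 = -3 - 20 = -23)
w(Y, b) = -23 + Y (w(Y, b) = Y - 23 = -23 + Y)
a(B, X) = sqrt(18 - 17*B) (a(B, X) = sqrt(B - 9*(B + (B - 2))) = sqrt(B - 9*(B + (-2 + B))) = sqrt(B - 9*(-2 + 2*B)) = sqrt(B + (18 - 18*B)) = sqrt(18 - 17*B))
a(7, w(0, -1))*28 = sqrt(18 - 17*7)*28 = sqrt(18 - 119)*28 = sqrt(-101)*28 = (I*sqrt(101))*28 = 28*I*sqrt(101)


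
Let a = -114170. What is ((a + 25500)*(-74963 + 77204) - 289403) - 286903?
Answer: -199285776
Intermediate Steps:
((a + 25500)*(-74963 + 77204) - 289403) - 286903 = ((-114170 + 25500)*(-74963 + 77204) - 289403) - 286903 = (-88670*2241 - 289403) - 286903 = (-198709470 - 289403) - 286903 = -198998873 - 286903 = -199285776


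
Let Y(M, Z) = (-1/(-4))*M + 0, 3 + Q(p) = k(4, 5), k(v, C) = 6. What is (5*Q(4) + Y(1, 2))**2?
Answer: 3721/16 ≈ 232.56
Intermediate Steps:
Q(p) = 3 (Q(p) = -3 + 6 = 3)
Y(M, Z) = M/4 (Y(M, Z) = (-1*(-1/4))*M + 0 = M/4 + 0 = M/4)
(5*Q(4) + Y(1, 2))**2 = (5*3 + (1/4)*1)**2 = (15 + 1/4)**2 = (61/4)**2 = 3721/16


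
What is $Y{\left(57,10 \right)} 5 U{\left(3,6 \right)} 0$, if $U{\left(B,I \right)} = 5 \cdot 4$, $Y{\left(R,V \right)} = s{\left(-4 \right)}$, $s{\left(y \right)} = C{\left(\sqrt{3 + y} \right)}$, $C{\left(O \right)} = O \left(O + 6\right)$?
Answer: $0$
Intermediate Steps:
$C{\left(O \right)} = O \left(6 + O\right)$
$s{\left(y \right)} = \sqrt{3 + y} \left(6 + \sqrt{3 + y}\right)$
$Y{\left(R,V \right)} = -1 + 6 i$ ($Y{\left(R,V \right)} = 3 - 4 + 6 \sqrt{3 - 4} = 3 - 4 + 6 \sqrt{-1} = 3 - 4 + 6 i = -1 + 6 i$)
$U{\left(B,I \right)} = 20$
$Y{\left(57,10 \right)} 5 U{\left(3,6 \right)} 0 = i \left(6 + i\right) 5 \cdot 20 \cdot 0 = i \left(6 + i\right) 100 \cdot 0 = i \left(6 + i\right) 0 = 0$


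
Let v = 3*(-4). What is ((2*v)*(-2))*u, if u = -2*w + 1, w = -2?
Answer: 240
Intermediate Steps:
v = -12
u = 5 (u = -2*(-2) + 1 = 4 + 1 = 5)
((2*v)*(-2))*u = ((2*(-12))*(-2))*5 = -24*(-2)*5 = 48*5 = 240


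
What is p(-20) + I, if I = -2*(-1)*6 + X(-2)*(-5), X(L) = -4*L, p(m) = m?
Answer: -48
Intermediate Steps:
I = -28 (I = -2*(-1)*6 - 4*(-2)*(-5) = 2*6 + 8*(-5) = 12 - 40 = -28)
p(-20) + I = -20 - 28 = -48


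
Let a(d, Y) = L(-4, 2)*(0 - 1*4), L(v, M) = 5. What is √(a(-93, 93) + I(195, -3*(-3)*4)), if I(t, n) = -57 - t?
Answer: 4*I*√17 ≈ 16.492*I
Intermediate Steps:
a(d, Y) = -20 (a(d, Y) = 5*(0 - 1*4) = 5*(0 - 4) = 5*(-4) = -20)
√(a(-93, 93) + I(195, -3*(-3)*4)) = √(-20 + (-57 - 1*195)) = √(-20 + (-57 - 195)) = √(-20 - 252) = √(-272) = 4*I*√17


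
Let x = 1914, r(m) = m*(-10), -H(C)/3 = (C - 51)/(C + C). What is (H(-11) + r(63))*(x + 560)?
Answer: -17374902/11 ≈ -1.5795e+6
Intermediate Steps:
H(C) = -3*(-51 + C)/(2*C) (H(C) = -3*(C - 51)/(C + C) = -3*(-51 + C)/(2*C))
r(m) = -10*m
(H(-11) + r(63))*(x + 560) = ((3/2)*(51 - 1*(-11))/(-11) - 10*63)*(1914 + 560) = ((3/2)*(-1/11)*(51 + 11) - 630)*2474 = ((3/2)*(-1/11)*62 - 630)*2474 = (-93/11 - 630)*2474 = -7023/11*2474 = -17374902/11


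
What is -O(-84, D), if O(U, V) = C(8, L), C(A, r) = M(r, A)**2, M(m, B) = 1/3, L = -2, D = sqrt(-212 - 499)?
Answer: -1/9 ≈ -0.11111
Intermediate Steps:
D = 3*I*sqrt(79) (D = sqrt(-711) = 3*I*sqrt(79) ≈ 26.665*I)
M(m, B) = 1/3
C(A, r) = 1/9 (C(A, r) = (1/3)**2 = 1/9)
O(U, V) = 1/9
-O(-84, D) = -1*1/9 = -1/9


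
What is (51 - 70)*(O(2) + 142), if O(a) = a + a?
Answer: -2774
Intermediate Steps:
O(a) = 2*a
(51 - 70)*(O(2) + 142) = (51 - 70)*(2*2 + 142) = -19*(4 + 142) = -19*146 = -2774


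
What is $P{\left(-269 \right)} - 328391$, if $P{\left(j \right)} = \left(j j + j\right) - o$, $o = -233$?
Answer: $-256066$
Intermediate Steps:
$P{\left(j \right)} = 233 + j + j^{2}$ ($P{\left(j \right)} = \left(j j + j\right) - -233 = \left(j^{2} + j\right) + 233 = \left(j + j^{2}\right) + 233 = 233 + j + j^{2}$)
$P{\left(-269 \right)} - 328391 = \left(233 - 269 + \left(-269\right)^{2}\right) - 328391 = \left(233 - 269 + 72361\right) - 328391 = 72325 - 328391 = -256066$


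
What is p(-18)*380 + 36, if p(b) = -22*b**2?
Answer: -2708604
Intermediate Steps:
p(-18)*380 + 36 = -22*(-18)**2*380 + 36 = -22*324*380 + 36 = -7128*380 + 36 = -2708640 + 36 = -2708604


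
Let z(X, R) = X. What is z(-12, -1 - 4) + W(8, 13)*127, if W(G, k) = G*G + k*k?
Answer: 29579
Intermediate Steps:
W(G, k) = G² + k²
z(-12, -1 - 4) + W(8, 13)*127 = -12 + (8² + 13²)*127 = -12 + (64 + 169)*127 = -12 + 233*127 = -12 + 29591 = 29579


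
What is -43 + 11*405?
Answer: 4412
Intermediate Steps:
-43 + 11*405 = -43 + 4455 = 4412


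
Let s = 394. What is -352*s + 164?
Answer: -138524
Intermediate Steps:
-352*s + 164 = -352*394 + 164 = -138688 + 164 = -138524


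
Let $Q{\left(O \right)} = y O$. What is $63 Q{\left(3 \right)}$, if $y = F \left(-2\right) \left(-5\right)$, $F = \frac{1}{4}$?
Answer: $\frac{945}{2} \approx 472.5$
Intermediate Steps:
$F = \frac{1}{4} \approx 0.25$
$y = \frac{5}{2}$ ($y = \frac{1}{4} \left(-2\right) \left(-5\right) = \left(- \frac{1}{2}\right) \left(-5\right) = \frac{5}{2} \approx 2.5$)
$Q{\left(O \right)} = \frac{5 O}{2}$
$63 Q{\left(3 \right)} = 63 \cdot \frac{5}{2} \cdot 3 = 63 \cdot \frac{15}{2} = \frac{945}{2}$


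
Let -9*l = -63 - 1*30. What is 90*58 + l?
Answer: 15691/3 ≈ 5230.3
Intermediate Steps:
l = 31/3 (l = -(-63 - 1*30)/9 = -(-63 - 30)/9 = -1/9*(-93) = 31/3 ≈ 10.333)
90*58 + l = 90*58 + 31/3 = 5220 + 31/3 = 15691/3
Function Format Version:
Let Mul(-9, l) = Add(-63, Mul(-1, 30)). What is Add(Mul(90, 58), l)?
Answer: Rational(15691, 3) ≈ 5230.3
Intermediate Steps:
l = Rational(31, 3) (l = Mul(Rational(-1, 9), Add(-63, Mul(-1, 30))) = Mul(Rational(-1, 9), Add(-63, -30)) = Mul(Rational(-1, 9), -93) = Rational(31, 3) ≈ 10.333)
Add(Mul(90, 58), l) = Add(Mul(90, 58), Rational(31, 3)) = Add(5220, Rational(31, 3)) = Rational(15691, 3)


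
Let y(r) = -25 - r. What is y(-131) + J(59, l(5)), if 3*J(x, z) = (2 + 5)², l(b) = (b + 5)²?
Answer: 367/3 ≈ 122.33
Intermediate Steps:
l(b) = (5 + b)²
J(x, z) = 49/3 (J(x, z) = (2 + 5)²/3 = (⅓)*7² = (⅓)*49 = 49/3)
y(-131) + J(59, l(5)) = (-25 - 1*(-131)) + 49/3 = (-25 + 131) + 49/3 = 106 + 49/3 = 367/3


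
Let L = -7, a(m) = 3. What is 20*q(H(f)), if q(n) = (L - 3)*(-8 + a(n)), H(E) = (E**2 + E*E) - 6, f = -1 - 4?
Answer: 1000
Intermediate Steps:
f = -5
H(E) = -6 + 2*E**2 (H(E) = (E**2 + E**2) - 6 = 2*E**2 - 6 = -6 + 2*E**2)
q(n) = 50 (q(n) = (-7 - 3)*(-8 + 3) = -10*(-5) = 50)
20*q(H(f)) = 20*50 = 1000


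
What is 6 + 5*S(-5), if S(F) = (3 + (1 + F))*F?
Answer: 31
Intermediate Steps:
S(F) = F*(4 + F) (S(F) = (4 + F)*F = F*(4 + F))
6 + 5*S(-5) = 6 + 5*(-5*(4 - 5)) = 6 + 5*(-5*(-1)) = 6 + 5*5 = 6 + 25 = 31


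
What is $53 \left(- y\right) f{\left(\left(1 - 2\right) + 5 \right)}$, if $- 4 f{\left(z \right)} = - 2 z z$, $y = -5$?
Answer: $2120$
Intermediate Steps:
$f{\left(z \right)} = \frac{z^{2}}{2}$ ($f{\left(z \right)} = - \frac{- 2 z z}{4} = - \frac{\left(-2\right) z^{2}}{4} = \frac{z^{2}}{2}$)
$53 \left(- y\right) f{\left(\left(1 - 2\right) + 5 \right)} = 53 \left(\left(-1\right) \left(-5\right)\right) \frac{\left(\left(1 - 2\right) + 5\right)^{2}}{2} = 53 \cdot 5 \frac{\left(-1 + 5\right)^{2}}{2} = 265 \frac{4^{2}}{2} = 265 \cdot \frac{1}{2} \cdot 16 = 265 \cdot 8 = 2120$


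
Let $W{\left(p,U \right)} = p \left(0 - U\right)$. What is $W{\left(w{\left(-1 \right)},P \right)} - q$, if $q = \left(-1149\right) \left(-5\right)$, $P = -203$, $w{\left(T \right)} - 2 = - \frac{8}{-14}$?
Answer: $-5223$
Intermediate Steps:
$w{\left(T \right)} = \frac{18}{7}$ ($w{\left(T \right)} = 2 - \frac{8}{-14} = 2 - - \frac{4}{7} = 2 + \frac{4}{7} = \frac{18}{7}$)
$W{\left(p,U \right)} = - U p$ ($W{\left(p,U \right)} = p \left(- U\right) = - U p$)
$q = 5745$
$W{\left(w{\left(-1 \right)},P \right)} - q = \left(-1\right) \left(-203\right) \frac{18}{7} - 5745 = 522 - 5745 = -5223$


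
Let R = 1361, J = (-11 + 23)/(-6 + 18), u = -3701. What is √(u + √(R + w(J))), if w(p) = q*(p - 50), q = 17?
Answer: √(-3701 + 4*√33) ≈ 60.647*I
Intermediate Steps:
J = 1 (J = 12/12 = 12*(1/12) = 1)
w(p) = -850 + 17*p (w(p) = 17*(p - 50) = 17*(-50 + p) = -850 + 17*p)
√(u + √(R + w(J))) = √(-3701 + √(1361 + (-850 + 17*1))) = √(-3701 + √(1361 + (-850 + 17))) = √(-3701 + √(1361 - 833)) = √(-3701 + √528) = √(-3701 + 4*√33)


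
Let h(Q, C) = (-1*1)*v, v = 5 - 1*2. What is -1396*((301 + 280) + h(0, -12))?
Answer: -806888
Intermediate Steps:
v = 3 (v = 5 - 2 = 3)
h(Q, C) = -3 (h(Q, C) = -1*1*3 = -1*3 = -3)
-1396*((301 + 280) + h(0, -12)) = -1396*((301 + 280) - 3) = -1396*(581 - 3) = -1396*578 = -806888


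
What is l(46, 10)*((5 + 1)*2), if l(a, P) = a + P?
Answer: 672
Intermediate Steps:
l(a, P) = P + a
l(46, 10)*((5 + 1)*2) = (10 + 46)*((5 + 1)*2) = 56*(6*2) = 56*12 = 672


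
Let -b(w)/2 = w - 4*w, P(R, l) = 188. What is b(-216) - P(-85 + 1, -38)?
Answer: -1484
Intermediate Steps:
b(w) = 6*w (b(w) = -2*(w - 4*w) = -(-6)*w = 6*w)
b(-216) - P(-85 + 1, -38) = 6*(-216) - 1*188 = -1296 - 188 = -1484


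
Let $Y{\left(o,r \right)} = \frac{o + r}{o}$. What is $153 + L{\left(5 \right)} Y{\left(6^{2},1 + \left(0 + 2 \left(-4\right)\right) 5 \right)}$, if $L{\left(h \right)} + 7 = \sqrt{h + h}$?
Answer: $\frac{1843}{12} - \frac{\sqrt{10}}{12} \approx 153.32$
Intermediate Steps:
$Y{\left(o,r \right)} = \frac{o + r}{o}$
$L{\left(h \right)} = -7 + \sqrt{2} \sqrt{h}$ ($L{\left(h \right)} = -7 + \sqrt{h + h} = -7 + \sqrt{2 h} = -7 + \sqrt{2} \sqrt{h}$)
$153 + L{\left(5 \right)} Y{\left(6^{2},1 + \left(0 + 2 \left(-4\right)\right) 5 \right)} = 153 + \left(-7 + \sqrt{2} \sqrt{5}\right) \frac{6^{2} + \left(1 + \left(0 + 2 \left(-4\right)\right) 5\right)}{6^{2}} = 153 + \left(-7 + \sqrt{10}\right) \frac{36 + \left(1 + \left(0 - 8\right) 5\right)}{36} = 153 + \left(-7 + \sqrt{10}\right) \frac{36 + \left(1 - 40\right)}{36} = 153 + \left(-7 + \sqrt{10}\right) \frac{36 - 39}{36} = 153 + \left(-7 + \sqrt{10}\right) \frac{1}{36} \left(-3\right) = 153 + \left(-7 + \sqrt{10}\right) \left(- \frac{1}{12}\right) = 153 + \left(\frac{7}{12} - \frac{\sqrt{10}}{12}\right) = \frac{1843}{12} - \frac{\sqrt{10}}{12}$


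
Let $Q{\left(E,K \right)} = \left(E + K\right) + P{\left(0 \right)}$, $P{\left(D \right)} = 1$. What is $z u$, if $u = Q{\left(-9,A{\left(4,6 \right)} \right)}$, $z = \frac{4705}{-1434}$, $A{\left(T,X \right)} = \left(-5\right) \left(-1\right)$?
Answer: $\frac{4705}{478} \approx 9.8431$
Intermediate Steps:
$A{\left(T,X \right)} = 5$
$z = - \frac{4705}{1434}$ ($z = 4705 \left(- \frac{1}{1434}\right) = - \frac{4705}{1434} \approx -3.281$)
$Q{\left(E,K \right)} = 1 + E + K$ ($Q{\left(E,K \right)} = \left(E + K\right) + 1 = 1 + E + K$)
$u = -3$ ($u = 1 - 9 + 5 = -3$)
$z u = \left(- \frac{4705}{1434}\right) \left(-3\right) = \frac{4705}{478}$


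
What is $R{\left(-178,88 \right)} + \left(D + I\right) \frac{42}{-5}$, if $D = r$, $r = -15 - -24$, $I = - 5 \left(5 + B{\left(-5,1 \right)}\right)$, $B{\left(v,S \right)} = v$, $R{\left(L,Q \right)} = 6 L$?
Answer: $- \frac{5718}{5} \approx -1143.6$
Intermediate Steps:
$I = 0$ ($I = - 5 \left(5 - 5\right) = \left(-5\right) 0 = 0$)
$r = 9$ ($r = -15 + 24 = 9$)
$D = 9$
$R{\left(-178,88 \right)} + \left(D + I\right) \frac{42}{-5} = 6 \left(-178\right) + \left(9 + 0\right) \frac{42}{-5} = -1068 + 9 \cdot 42 \left(- \frac{1}{5}\right) = -1068 + 9 \left(- \frac{42}{5}\right) = -1068 - \frac{378}{5} = - \frac{5718}{5}$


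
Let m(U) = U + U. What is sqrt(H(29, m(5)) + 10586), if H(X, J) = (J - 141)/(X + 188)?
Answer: sqrt(498455727)/217 ≈ 102.89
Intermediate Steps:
m(U) = 2*U
H(X, J) = (-141 + J)/(188 + X)
sqrt(H(29, m(5)) + 10586) = sqrt((-141 + 2*5)/(188 + 29) + 10586) = sqrt((-141 + 10)/217 + 10586) = sqrt((1/217)*(-131) + 10586) = sqrt(-131/217 + 10586) = sqrt(2297031/217) = sqrt(498455727)/217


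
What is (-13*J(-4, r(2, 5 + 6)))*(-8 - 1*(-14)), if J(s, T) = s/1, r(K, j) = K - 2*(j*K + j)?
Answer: 312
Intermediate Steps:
r(K, j) = K - 2*j - 2*K*j (r(K, j) = K - 2*(K*j + j) = K - 2*(j + K*j) = K + (-2*j - 2*K*j) = K - 2*j - 2*K*j)
J(s, T) = s (J(s, T) = s*1 = s)
(-13*J(-4, r(2, 5 + 6)))*(-8 - 1*(-14)) = (-13*(-4))*(-8 - 1*(-14)) = 52*(-8 + 14) = 52*6 = 312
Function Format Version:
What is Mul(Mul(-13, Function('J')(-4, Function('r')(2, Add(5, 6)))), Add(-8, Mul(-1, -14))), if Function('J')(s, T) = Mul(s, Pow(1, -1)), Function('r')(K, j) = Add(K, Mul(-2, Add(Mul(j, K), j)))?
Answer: 312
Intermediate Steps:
Function('r')(K, j) = Add(K, Mul(-2, j), Mul(-2, K, j)) (Function('r')(K, j) = Add(K, Mul(-2, Add(Mul(K, j), j))) = Add(K, Mul(-2, Add(j, Mul(K, j)))) = Add(K, Add(Mul(-2, j), Mul(-2, K, j))) = Add(K, Mul(-2, j), Mul(-2, K, j)))
Function('J')(s, T) = s (Function('J')(s, T) = Mul(s, 1) = s)
Mul(Mul(-13, Function('J')(-4, Function('r')(2, Add(5, 6)))), Add(-8, Mul(-1, -14))) = Mul(Mul(-13, -4), Add(-8, Mul(-1, -14))) = Mul(52, Add(-8, 14)) = Mul(52, 6) = 312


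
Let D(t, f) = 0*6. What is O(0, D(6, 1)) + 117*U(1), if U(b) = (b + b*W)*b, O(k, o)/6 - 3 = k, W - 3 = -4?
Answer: 18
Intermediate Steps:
W = -1 (W = 3 - 4 = -1)
D(t, f) = 0
O(k, o) = 18 + 6*k
U(b) = 0 (U(b) = (b + b*(-1))*b = (b - b)*b = 0*b = 0)
O(0, D(6, 1)) + 117*U(1) = (18 + 6*0) + 117*0 = (18 + 0) + 0 = 18 + 0 = 18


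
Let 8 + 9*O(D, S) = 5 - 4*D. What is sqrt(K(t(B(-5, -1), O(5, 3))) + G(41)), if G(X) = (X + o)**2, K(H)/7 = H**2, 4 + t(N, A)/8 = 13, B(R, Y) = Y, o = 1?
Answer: 6*sqrt(1057) ≈ 195.07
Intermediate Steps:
O(D, S) = -1/3 - 4*D/9 (O(D, S) = -8/9 + (5 - 4*D)/9 = -8/9 + (5/9 - 4*D/9) = -1/3 - 4*D/9)
t(N, A) = 72 (t(N, A) = -32 + 8*13 = -32 + 104 = 72)
K(H) = 7*H**2
G(X) = (1 + X)**2 (G(X) = (X + 1)**2 = (1 + X)**2)
sqrt(K(t(B(-5, -1), O(5, 3))) + G(41)) = sqrt(7*72**2 + (1 + 41)**2) = sqrt(7*5184 + 42**2) = sqrt(36288 + 1764) = sqrt(38052) = 6*sqrt(1057)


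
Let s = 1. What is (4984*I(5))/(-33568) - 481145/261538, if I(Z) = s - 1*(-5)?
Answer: -374564183/137176681 ≈ -2.7305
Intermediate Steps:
I(Z) = 6 (I(Z) = 1 - 1*(-5) = 1 + 5 = 6)
(4984*I(5))/(-33568) - 481145/261538 = (4984*6)/(-33568) - 481145/261538 = 29904*(-1/33568) - 481145*1/261538 = -1869/2098 - 481145/261538 = -374564183/137176681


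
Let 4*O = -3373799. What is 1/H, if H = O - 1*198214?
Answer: -4/4166655 ≈ -9.6000e-7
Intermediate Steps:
O = -3373799/4 (O = (¼)*(-3373799) = -3373799/4 ≈ -8.4345e+5)
H = -4166655/4 (H = -3373799/4 - 1*198214 = -3373799/4 - 198214 = -4166655/4 ≈ -1.0417e+6)
1/H = 1/(-4166655/4) = -4/4166655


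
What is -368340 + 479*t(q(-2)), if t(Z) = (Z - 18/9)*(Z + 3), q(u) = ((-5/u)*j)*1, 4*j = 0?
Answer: -371214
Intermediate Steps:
j = 0 (j = (¼)*0 = 0)
q(u) = 0 (q(u) = (-5/u*0)*1 = 0*1 = 0)
t(Z) = (-2 + Z)*(3 + Z) (t(Z) = (Z - 18*⅑)*(3 + Z) = (Z - 2)*(3 + Z) = (-2 + Z)*(3 + Z))
-368340 + 479*t(q(-2)) = -368340 + 479*(-6 + 0 + 0²) = -368340 + 479*(-6 + 0 + 0) = -368340 + 479*(-6) = -368340 - 2874 = -371214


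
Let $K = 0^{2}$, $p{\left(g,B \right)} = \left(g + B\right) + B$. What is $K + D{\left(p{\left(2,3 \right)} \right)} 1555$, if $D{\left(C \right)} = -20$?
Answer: $-31100$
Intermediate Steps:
$p{\left(g,B \right)} = g + 2 B$ ($p{\left(g,B \right)} = \left(B + g\right) + B = g + 2 B$)
$K = 0$
$K + D{\left(p{\left(2,3 \right)} \right)} 1555 = 0 - 31100 = -31100$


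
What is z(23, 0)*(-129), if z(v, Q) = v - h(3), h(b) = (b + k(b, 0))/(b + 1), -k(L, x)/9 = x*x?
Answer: -11481/4 ≈ -2870.3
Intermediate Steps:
k(L, x) = -9*x² (k(L, x) = -9*x*x = -9*x²)
h(b) = b/(1 + b) (h(b) = (b - 9*0²)/(b + 1) = (b - 9*0)/(1 + b) = (b + 0)/(1 + b) = b/(1 + b))
z(v, Q) = -¾ + v (z(v, Q) = v - 3/(1 + 3) = v - 3/4 = v - 1*¾ = v - ¾ = -¾ + v)
z(23, 0)*(-129) = (-¾ + 23)*(-129) = (89/4)*(-129) = -11481/4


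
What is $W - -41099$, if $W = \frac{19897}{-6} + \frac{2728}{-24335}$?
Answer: $\frac{177956617}{4710} \approx 37783.0$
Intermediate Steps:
$W = - \frac{15619673}{4710}$ ($W = 19897 \left(- \frac{1}{6}\right) + 2728 \left(- \frac{1}{24335}\right) = - \frac{19897}{6} - \frac{88}{785} = - \frac{15619673}{4710} \approx -3316.3$)
$W - -41099 = - \frac{15619673}{4710} - -41099 = - \frac{15619673}{4710} + 41099 = \frac{177956617}{4710}$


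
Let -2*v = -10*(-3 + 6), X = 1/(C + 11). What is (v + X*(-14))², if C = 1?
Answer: 6889/36 ≈ 191.36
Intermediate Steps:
X = 1/12 (X = 1/(1 + 11) = 1/12 ≈ 0.083333)
v = 15 (v = -(-5)*(-3 + 6) = -(-5)*3 = -½*(-30) = 15)
(v + X*(-14))² = (15 + (1/12)*(-14))² = (15 - 7/6)² = (83/6)² = 6889/36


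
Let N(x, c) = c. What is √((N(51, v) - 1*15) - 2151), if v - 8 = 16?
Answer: 3*I*√238 ≈ 46.282*I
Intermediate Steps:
v = 24 (v = 8 + 16 = 24)
√((N(51, v) - 1*15) - 2151) = √((24 - 1*15) - 2151) = √((24 - 15) - 2151) = √(9 - 2151) = √(-2142) = 3*I*√238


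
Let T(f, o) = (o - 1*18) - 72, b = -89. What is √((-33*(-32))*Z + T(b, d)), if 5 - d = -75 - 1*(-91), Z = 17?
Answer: √17851 ≈ 133.61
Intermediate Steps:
d = -11 (d = 5 - (-75 - 1*(-91)) = 5 - (-75 + 91) = 5 - 1*16 = 5 - 16 = -11)
T(f, o) = -90 + o (T(f, o) = (o - 18) - 72 = (-18 + o) - 72 = -90 + o)
√((-33*(-32))*Z + T(b, d)) = √(-33*(-32)*17 + (-90 - 11)) = √(1056*17 - 101) = √(17952 - 101) = √17851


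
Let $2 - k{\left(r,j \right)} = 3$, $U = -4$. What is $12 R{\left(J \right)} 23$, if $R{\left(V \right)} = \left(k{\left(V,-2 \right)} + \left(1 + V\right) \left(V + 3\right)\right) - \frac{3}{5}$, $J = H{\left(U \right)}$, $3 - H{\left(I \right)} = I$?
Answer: $\frac{108192}{5} \approx 21638.0$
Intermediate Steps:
$H{\left(I \right)} = 3 - I$
$J = 7$ ($J = 3 - -4 = 3 + 4 = 7$)
$k{\left(r,j \right)} = -1$ ($k{\left(r,j \right)} = 2 - 3 = -1$)
$R{\left(V \right)} = - \frac{8}{5} + \left(1 + V\right) \left(3 + V\right)$ ($R{\left(V \right)} = \left(-1 + \left(1 + V\right) \left(V + 3\right)\right) - \frac{3}{5} = \left(-1 + \left(1 + V\right) \left(3 + V\right)\right) - \frac{3}{5} = - \frac{8}{5} + \left(1 + V\right) \left(3 + V\right)$)
$12 R{\left(J \right)} 23 = 12 \left(\frac{7}{5} + 7^{2} + 4 \cdot 7\right) 23 = 12 \left(\frac{7}{5} + 49 + 28\right) 23 = 12 \cdot \frac{392}{5} \cdot 23 = \frac{4704}{5} \cdot 23 = \frac{108192}{5}$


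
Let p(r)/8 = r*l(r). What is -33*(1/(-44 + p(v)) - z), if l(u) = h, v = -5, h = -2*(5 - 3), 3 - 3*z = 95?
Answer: -117425/116 ≈ -1012.3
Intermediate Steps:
z = -92/3 (z = 1 - ⅓*95 = 1 - 95/3 = -92/3 ≈ -30.667)
h = -4 (h = -2*2 = -4)
l(u) = -4
p(r) = -32*r (p(r) = 8*(r*(-4)) = 8*(-4*r) = -32*r)
-33*(1/(-44 + p(v)) - z) = -33*(1/(-44 - 32*(-5)) - 1*(-92/3)) = -33*(1/(-44 + 160) + 92/3) = -33*(1/116 + 92/3) = -33*10675/348 = -117425/116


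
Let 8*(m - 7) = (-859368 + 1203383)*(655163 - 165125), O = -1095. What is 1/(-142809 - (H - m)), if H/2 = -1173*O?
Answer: 4/84279364597 ≈ 4.7461e-11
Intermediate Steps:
H = 2568870 (H = 2*(-1173*(-1095)) = 2*1284435 = 2568870)
m = 84290211313/4 (m = 7 + ((-859368 + 1203383)*(655163 - 165125))/8 = 7 + (344015*490038)/8 = 7 + (⅛)*168580422570 = 7 + 84290211285/4 = 84290211313/4 ≈ 2.1073e+10)
1/(-142809 - (H - m)) = 1/(-142809 - (2568870 - 1*84290211313/4)) = 1/(-142809 - (2568870 - 84290211313/4)) = 1/(-142809 - 1*(-84279935833/4)) = 1/(-142809 + 84279935833/4) = 1/(84279364597/4) = 4/84279364597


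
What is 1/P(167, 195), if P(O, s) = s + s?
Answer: 1/390 ≈ 0.0025641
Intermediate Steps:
P(O, s) = 2*s
1/P(167, 195) = 1/(2*195) = 1/390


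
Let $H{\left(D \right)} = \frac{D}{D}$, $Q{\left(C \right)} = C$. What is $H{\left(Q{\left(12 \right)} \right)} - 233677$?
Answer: $-233676$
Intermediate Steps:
$H{\left(D \right)} = 1$
$H{\left(Q{\left(12 \right)} \right)} - 233677 = 1 - 233677 = -233676$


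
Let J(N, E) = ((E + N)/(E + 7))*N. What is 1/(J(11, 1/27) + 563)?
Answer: 95/55124 ≈ 0.0017234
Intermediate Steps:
J(N, E) = N*(E + N)/(7 + E) (J(N, E) = ((E + N)/(7 + E))*N = N*(E + N)/(7 + E))
1/(J(11, 1/27) + 563) = 1/(11*(1/27 + 11)/(7 + 1/27) + 563) = 1/(11*(298/27)/(190/27) + 563) = 1/(11*(27/190)*(298/27) + 563) = 1/(1639/95 + 563) = 1/(55124/95) = 95/55124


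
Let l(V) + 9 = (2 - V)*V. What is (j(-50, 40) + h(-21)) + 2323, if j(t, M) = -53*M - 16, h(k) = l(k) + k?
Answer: -326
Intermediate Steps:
l(V) = -9 + V*(2 - V) (l(V) = -9 + (2 - V)*V = -9 + V*(2 - V))
h(k) = -9 - k² + 3*k (h(k) = (-9 - k² + 2*k) + k = -9 - k² + 3*k)
j(t, M) = -16 - 53*M
(j(-50, 40) + h(-21)) + 2323 = ((-16 - 53*40) + (-9 - 1*(-21)² + 3*(-21))) + 2323 = ((-16 - 2120) + (-9 - 1*441 - 63)) + 2323 = (-2136 + (-9 - 441 - 63)) + 2323 = (-2136 - 513) + 2323 = -2649 + 2323 = -326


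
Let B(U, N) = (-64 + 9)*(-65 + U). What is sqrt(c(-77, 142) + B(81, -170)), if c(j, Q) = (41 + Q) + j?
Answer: 3*I*sqrt(86) ≈ 27.821*I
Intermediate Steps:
B(U, N) = 3575 - 55*U (B(U, N) = -55*(-65 + U) = 3575 - 55*U)
c(j, Q) = 41 + Q + j
sqrt(c(-77, 142) + B(81, -170)) = sqrt((41 + 142 - 77) + (3575 - 55*81)) = sqrt(106 + (3575 - 4455)) = sqrt(106 - 880) = sqrt(-774) = 3*I*sqrt(86)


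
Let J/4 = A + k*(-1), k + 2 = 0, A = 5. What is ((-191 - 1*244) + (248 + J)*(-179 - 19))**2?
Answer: 3034136889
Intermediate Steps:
k = -2 (k = -2 + 0 = -2)
J = 28 (J = 4*(5 - 2*(-1)) = 4*(5 + 2) = 4*7 = 28)
((-191 - 1*244) + (248 + J)*(-179 - 19))**2 = ((-191 - 1*244) + (248 + 28)*(-179 - 19))**2 = ((-191 - 244) + 276*(-198))**2 = (-435 - 54648)**2 = (-55083)**2 = 3034136889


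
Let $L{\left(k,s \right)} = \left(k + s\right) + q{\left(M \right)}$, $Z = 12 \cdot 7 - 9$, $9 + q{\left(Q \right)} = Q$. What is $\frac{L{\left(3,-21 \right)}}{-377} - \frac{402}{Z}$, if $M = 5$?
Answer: $- \frac{49968}{9425} \approx -5.3016$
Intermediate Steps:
$q{\left(Q \right)} = -9 + Q$
$Z = 75$ ($Z = 84 - 9 = 75$)
$L{\left(k,s \right)} = -4 + k + s$ ($L{\left(k,s \right)} = \left(k + s\right) + \left(-9 + 5\right) = \left(k + s\right) - 4 = -4 + k + s$)
$\frac{L{\left(3,-21 \right)}}{-377} - \frac{402}{Z} = \frac{-4 + 3 - 21}{-377} - \frac{402}{75} = \left(-22\right) \left(- \frac{1}{377}\right) - \frac{134}{25} = \frac{22}{377} - \frac{134}{25} = - \frac{49968}{9425}$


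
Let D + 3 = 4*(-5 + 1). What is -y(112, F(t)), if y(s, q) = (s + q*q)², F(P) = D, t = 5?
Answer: -223729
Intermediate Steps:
D = -19 (D = -3 + 4*(-5 + 1) = -3 + 4*(-4) = -3 - 16 = -19)
F(P) = -19
y(s, q) = (s + q²)²
-y(112, F(t)) = -(112 + (-19)²)² = -(112 + 361)² = -1*473² = -1*223729 = -223729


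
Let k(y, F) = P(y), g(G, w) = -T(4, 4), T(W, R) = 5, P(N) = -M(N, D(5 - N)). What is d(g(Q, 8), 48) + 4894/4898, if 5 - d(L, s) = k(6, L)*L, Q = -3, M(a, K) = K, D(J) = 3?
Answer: -22043/2449 ≈ -9.0008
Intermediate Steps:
P(N) = -3 (P(N) = -1*3 = -3)
g(G, w) = -5 (g(G, w) = -1*5 = -5)
k(y, F) = -3
d(L, s) = 5 + 3*L (d(L, s) = 5 - (-3)*L = 5 + 3*L)
d(g(Q, 8), 48) + 4894/4898 = (5 + 3*(-5)) + 4894/4898 = (5 - 15) + 4894*(1/4898) = -10 + 2447/2449 = -22043/2449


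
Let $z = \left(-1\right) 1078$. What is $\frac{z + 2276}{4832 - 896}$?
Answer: $\frac{599}{1968} \approx 0.30437$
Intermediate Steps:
$z = -1078$
$\frac{z + 2276}{4832 - 896} = \frac{-1078 + 2276}{4832 - 896} = \frac{1198}{3936} = 1198 \cdot \frac{1}{3936} = \frac{599}{1968}$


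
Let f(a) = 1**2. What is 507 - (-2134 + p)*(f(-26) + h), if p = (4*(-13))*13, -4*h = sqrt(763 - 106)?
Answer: 3317 - 4215*sqrt(73)/2 ≈ -14689.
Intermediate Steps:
h = -3*sqrt(73)/4 (h = -sqrt(763 - 106)/4 = -3*sqrt(73)/4 ≈ -6.4080)
f(a) = 1
p = -676 (p = -52*13 = -676)
507 - (-2134 + p)*(f(-26) + h) = 507 - (-2134 - 676)*(1 - 3*sqrt(73)/4) = 507 - (-2810)*(1 - 3*sqrt(73)/4) = 507 - (-2810 + 4215*sqrt(73)/2) = 507 + (2810 - 4215*sqrt(73)/2) = 3317 - 4215*sqrt(73)/2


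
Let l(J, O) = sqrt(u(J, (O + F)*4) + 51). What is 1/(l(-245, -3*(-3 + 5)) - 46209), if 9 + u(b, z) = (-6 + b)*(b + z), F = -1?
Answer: -15403/711734372 - sqrt(68565)/2135203116 ≈ -2.1764e-5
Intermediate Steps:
u(b, z) = -9 + (-6 + b)*(b + z)
l(J, O) = sqrt(66 + J**2 - 24*O - 6*J + J*(-4 + 4*O)) (l(J, O) = sqrt((-9 + J**2 - 6*J - 6*(O - 1)*4 + J*((O - 1)*4)) + 51) = sqrt((-9 + J**2 - 6*J - 6*(-1 + O)*4 + J*((-1 + O)*4)) + 51) = sqrt((-9 + J**2 - 6*J - 6*(-4 + 4*O) + J*(-4 + 4*O)) + 51) = sqrt((-9 + J**2 - 6*J + (24 - 24*O) + J*(-4 + 4*O)) + 51) = sqrt((15 + J**2 - 24*O - 6*J + J*(-4 + 4*O)) + 51) = sqrt(66 + J**2 - 24*O - 6*J + J*(-4 + 4*O)))
1/(l(-245, -3*(-3 + 5)) - 46209) = 1/(sqrt(66 + (-245)**2 - (-72)*(-3 + 5) - 10*(-245) + 4*(-245)*(-3*(-3 + 5))) - 46209) = 1/(sqrt(66 + 60025 - (-72)*2 + 2450 + 4*(-245)*(-3*2)) - 46209) = 1/(sqrt(66 + 60025 - 24*(-6) + 2450 + 4*(-245)*(-6)) - 46209) = 1/(sqrt(66 + 60025 + 144 + 2450 + 5880) - 46209) = 1/(sqrt(68565) - 46209) = 1/(-46209 + sqrt(68565))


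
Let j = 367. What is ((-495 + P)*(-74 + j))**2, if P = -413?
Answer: 70779409936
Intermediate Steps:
((-495 + P)*(-74 + j))**2 = ((-495 - 413)*(-74 + 367))**2 = (-908*293)**2 = (-266044)**2 = 70779409936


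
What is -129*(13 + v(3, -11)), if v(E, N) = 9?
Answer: -2838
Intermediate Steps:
-129*(13 + v(3, -11)) = -129*(13 + 9) = -129*22 = -2838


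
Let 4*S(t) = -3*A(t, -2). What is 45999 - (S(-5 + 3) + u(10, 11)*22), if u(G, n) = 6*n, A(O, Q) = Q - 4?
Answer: 89085/2 ≈ 44543.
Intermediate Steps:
A(O, Q) = -4 + Q
S(t) = 9/2 (S(t) = (-3*(-4 - 2))/4 = (-3*(-6))/4 = (¼)*18 = 9/2)
45999 - (S(-5 + 3) + u(10, 11)*22) = 45999 - (9/2 + (6*11)*22) = 45999 - (9/2 + 66*22) = 45999 - (9/2 + 1452) = 45999 - 1*2913/2 = 45999 - 2913/2 = 89085/2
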